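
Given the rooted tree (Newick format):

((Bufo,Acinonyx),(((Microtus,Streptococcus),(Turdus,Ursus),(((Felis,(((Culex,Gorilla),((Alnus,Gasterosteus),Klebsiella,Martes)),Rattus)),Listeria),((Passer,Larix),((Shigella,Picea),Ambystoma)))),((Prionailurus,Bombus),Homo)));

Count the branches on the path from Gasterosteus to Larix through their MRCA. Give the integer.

The MRCA of Gasterosteus and Larix is the node subtending (((Felis,(((Culex,Gorilla),((Alnus,Gasterosteus),Klebsiella,Martes)),Rattus)),Listeria),((Passer,Larix),((Shigella,Picea),Ambystoma))).
From Gasterosteus up to that node: 7 branches. From Larix up to the same node: 3 branches. Total: 7 + 3 = 10.

10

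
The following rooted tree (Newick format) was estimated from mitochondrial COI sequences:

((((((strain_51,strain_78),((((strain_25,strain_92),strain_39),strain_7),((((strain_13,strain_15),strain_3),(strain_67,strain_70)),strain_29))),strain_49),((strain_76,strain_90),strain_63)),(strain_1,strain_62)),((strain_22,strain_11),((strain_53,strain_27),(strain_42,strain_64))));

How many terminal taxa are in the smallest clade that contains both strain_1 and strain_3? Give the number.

18

The MRCA of strain_1 and strain_3 is the node subtending (((((strain_51,strain_78),((((strain_25,strain_92),strain_39),strain_7),((((strain_13,strain_15),strain_3),(strain_67,strain_70)),strain_29))),strain_49),((strain_76,strain_90),strain_63)),(strain_1,strain_62)).
That clade contains 18 terminal taxa: strain_1, strain_13, strain_15, strain_25, strain_29, strain_3, strain_39, strain_49, strain_51, strain_62, strain_63, strain_67, strain_7, strain_70, strain_76, strain_78, strain_90, strain_92.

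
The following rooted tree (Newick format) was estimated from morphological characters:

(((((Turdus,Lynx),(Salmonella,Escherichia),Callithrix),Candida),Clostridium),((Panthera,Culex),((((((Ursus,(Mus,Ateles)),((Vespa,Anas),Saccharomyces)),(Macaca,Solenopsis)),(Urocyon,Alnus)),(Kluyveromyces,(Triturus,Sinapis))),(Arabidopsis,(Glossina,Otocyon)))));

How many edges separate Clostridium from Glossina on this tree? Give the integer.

7

The MRCA of Clostridium and Glossina is the root of the tree.
From Clostridium up to that node: 2 branches. From Glossina up to the same node: 5 branches. Total: 2 + 5 = 7.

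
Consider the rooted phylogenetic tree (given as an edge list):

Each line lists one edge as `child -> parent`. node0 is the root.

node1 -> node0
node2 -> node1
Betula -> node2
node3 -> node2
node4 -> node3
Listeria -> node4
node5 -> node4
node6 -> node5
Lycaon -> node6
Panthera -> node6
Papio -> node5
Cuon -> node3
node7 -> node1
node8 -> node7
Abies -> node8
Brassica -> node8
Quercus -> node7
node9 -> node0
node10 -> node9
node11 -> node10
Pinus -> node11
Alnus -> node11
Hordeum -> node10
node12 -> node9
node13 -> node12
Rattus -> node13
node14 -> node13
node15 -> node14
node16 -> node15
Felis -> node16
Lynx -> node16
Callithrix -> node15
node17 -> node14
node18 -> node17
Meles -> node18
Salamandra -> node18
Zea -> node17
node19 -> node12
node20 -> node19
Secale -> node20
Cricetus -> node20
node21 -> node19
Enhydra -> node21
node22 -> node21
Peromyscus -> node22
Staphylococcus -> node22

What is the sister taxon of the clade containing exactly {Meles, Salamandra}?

The clade containing exactly {Meles, Salamandra} attaches to the tree at the node subtending ((Meles,Salamandra),Zea).
The other lineage descending from that same node — the sister group — is the single tip Zea.

Zea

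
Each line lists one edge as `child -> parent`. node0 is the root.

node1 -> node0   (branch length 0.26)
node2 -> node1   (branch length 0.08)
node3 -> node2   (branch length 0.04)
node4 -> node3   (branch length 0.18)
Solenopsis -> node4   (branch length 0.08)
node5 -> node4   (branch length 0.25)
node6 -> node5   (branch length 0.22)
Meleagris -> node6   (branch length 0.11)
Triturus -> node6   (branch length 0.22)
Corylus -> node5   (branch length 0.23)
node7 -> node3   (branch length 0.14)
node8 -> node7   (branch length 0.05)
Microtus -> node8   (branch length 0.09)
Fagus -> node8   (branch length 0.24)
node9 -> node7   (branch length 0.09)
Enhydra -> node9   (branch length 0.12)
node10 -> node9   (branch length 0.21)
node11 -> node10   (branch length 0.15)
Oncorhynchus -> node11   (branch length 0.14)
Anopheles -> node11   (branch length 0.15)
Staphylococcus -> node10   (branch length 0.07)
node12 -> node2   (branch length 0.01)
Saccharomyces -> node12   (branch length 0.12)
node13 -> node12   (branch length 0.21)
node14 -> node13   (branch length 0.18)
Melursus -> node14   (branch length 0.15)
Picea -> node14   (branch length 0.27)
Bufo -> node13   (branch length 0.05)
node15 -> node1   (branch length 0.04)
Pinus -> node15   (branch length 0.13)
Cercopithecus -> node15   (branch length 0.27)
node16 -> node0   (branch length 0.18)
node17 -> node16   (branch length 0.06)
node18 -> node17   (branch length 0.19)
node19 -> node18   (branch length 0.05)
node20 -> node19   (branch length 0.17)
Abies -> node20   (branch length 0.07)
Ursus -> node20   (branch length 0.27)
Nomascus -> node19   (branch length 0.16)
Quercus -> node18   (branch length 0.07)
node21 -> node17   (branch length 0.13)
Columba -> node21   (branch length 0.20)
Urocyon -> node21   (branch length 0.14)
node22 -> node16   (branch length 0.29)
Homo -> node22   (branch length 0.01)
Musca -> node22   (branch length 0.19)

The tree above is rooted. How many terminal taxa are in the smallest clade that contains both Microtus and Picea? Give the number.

14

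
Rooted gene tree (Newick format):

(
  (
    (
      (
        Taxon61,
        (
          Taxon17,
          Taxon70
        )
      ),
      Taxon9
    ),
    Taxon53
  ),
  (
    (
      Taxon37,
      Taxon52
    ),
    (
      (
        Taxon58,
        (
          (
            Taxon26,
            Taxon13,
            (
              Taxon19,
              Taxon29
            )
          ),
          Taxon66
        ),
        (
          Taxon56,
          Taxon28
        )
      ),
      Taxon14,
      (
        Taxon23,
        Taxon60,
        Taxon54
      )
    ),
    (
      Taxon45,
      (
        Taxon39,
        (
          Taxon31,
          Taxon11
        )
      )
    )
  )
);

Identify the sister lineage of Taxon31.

Taxon31 attaches to the tree at the node subtending (Taxon31,Taxon11).
The other lineage descending from that same node — the sister group — is the single tip Taxon11.

Taxon11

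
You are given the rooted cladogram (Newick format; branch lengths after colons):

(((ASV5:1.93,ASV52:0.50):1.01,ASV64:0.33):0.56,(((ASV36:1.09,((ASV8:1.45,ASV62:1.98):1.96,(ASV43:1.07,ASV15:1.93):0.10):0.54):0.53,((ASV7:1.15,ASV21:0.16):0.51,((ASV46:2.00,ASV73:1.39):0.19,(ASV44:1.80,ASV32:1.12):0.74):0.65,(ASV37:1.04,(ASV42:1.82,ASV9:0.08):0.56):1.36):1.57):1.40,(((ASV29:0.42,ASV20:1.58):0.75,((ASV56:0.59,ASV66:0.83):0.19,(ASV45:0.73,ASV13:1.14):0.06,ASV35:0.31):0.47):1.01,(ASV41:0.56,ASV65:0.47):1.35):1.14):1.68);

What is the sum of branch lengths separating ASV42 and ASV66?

The path runs ASV42 → … → MRCA → … → ASV66; the MRCA is the node subtending (((ASV36,((ASV8,ASV62),(ASV43,ASV15))),((ASV7,ASV21),((ASV46,ASV73),(ASV44,ASV32)),(ASV37,(ASV42,ASV9)))),(((ASV29,ASV20),((ASV56,ASV66),(ASV45,ASV13),ASV35)),(ASV41,ASV65))).
Branch lengths along that path: 1.82 + 0.56 + 1.36 + 1.57 + 1.40 + 1.14 + 1.01 + 0.47 + 0.19 + 0.83 = 10.35.

10.35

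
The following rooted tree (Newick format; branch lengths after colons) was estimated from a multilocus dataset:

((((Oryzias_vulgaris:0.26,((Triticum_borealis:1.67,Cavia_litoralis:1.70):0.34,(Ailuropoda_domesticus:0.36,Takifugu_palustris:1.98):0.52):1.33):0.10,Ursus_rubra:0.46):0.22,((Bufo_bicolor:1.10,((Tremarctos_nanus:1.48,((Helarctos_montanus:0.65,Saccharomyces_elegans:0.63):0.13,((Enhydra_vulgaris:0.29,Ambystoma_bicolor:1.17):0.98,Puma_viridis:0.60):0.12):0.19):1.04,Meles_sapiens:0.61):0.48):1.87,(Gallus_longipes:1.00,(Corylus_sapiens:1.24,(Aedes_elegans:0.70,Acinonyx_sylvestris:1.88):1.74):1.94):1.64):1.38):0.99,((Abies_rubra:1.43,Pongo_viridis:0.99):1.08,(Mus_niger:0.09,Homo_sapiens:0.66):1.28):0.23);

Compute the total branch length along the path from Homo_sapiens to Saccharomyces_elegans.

8.88

The path runs Homo_sapiens → … → MRCA → … → Saccharomyces_elegans; the MRCA is the root of the tree.
Branch lengths along that path: 0.66 + 1.28 + 0.23 + 0.99 + 1.38 + 1.87 + 0.48 + 1.04 + 0.19 + 0.13 + 0.63 = 8.88.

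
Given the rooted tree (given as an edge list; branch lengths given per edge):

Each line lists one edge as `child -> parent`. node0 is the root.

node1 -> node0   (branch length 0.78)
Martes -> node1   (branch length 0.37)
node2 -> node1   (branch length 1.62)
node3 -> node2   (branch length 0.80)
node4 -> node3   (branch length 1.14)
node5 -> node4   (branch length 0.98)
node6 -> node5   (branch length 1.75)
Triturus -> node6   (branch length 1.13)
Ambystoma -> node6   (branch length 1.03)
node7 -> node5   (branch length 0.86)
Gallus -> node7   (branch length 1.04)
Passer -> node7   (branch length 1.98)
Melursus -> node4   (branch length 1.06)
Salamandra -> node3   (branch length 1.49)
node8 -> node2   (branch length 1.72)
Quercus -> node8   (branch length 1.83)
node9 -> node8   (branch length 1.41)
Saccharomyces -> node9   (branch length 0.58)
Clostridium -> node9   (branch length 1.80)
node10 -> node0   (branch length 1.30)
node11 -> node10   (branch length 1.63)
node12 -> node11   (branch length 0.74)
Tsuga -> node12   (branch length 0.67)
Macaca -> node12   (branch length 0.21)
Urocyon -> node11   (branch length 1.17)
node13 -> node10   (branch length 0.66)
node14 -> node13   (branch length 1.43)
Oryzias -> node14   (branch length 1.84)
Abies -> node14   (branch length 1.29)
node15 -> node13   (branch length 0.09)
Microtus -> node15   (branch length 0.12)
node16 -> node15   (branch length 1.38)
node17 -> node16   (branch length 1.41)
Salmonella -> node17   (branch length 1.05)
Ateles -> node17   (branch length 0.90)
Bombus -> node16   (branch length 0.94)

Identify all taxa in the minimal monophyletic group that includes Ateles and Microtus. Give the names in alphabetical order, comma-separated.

Tracing Ateles: it sits inside (Salmonella,Ateles).
Tracing Microtus: it sits inside (Microtus,((Salmonella,Ateles),Bombus)).
The smallest clade enclosing both is (Microtus,((Salmonella,Ateles),Bombus)); the answer is its 4 terminal taxa in alphabetical order.

Ateles, Bombus, Microtus, Salmonella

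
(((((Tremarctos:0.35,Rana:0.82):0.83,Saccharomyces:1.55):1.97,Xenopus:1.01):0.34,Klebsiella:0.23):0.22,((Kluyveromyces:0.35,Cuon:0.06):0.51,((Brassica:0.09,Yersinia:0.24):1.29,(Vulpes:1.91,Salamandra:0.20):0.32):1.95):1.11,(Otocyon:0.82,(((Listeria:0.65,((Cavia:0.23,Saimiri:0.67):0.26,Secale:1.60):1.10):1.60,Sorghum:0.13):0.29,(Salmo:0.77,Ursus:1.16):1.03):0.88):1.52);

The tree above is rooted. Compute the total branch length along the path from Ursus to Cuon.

The path runs Ursus → … → MRCA → … → Cuon; the MRCA is the root of the tree.
Branch lengths along that path: 1.16 + 1.03 + 0.88 + 1.52 + 1.11 + 0.51 + 0.06 = 6.27.

6.27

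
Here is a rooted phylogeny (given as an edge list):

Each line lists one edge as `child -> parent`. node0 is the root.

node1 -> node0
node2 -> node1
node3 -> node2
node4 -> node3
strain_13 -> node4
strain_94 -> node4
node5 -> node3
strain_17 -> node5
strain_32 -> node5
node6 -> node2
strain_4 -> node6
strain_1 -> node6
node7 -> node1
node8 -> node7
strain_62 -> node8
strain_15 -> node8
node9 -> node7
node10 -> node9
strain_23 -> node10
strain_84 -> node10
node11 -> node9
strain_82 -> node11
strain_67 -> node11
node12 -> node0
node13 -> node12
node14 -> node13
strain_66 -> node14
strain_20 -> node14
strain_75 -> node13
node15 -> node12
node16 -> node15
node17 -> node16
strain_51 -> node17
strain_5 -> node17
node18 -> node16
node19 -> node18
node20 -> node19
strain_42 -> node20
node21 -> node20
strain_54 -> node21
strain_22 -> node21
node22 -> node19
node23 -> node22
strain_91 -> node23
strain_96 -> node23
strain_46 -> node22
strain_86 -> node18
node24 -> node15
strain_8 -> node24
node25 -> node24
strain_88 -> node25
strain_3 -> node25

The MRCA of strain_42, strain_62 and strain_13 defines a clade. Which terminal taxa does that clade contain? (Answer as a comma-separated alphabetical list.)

Tracing strain_42: it sits inside (strain_42,(strain_54,strain_22)).
Tracing strain_62: it sits inside (strain_62,strain_15).
Tracing strain_13: it sits inside (strain_13,strain_94).
The smallest clade enclosing all 3 is the whole tree (their MRCA is the root), so the answer is all 27 tips in alphabetical order.

strain_1, strain_13, strain_15, strain_17, strain_20, strain_22, strain_23, strain_3, strain_32, strain_4, strain_42, strain_46, strain_5, strain_51, strain_54, strain_62, strain_66, strain_67, strain_75, strain_8, strain_82, strain_84, strain_86, strain_88, strain_91, strain_94, strain_96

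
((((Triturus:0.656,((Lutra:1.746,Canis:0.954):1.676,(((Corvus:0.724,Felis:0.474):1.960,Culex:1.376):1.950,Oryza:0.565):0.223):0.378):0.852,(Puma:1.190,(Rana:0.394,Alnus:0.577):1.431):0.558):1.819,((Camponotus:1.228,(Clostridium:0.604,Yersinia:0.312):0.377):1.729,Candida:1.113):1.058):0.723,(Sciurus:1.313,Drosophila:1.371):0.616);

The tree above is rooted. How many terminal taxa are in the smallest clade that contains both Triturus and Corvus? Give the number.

The MRCA of Triturus and Corvus is the node subtending (Triturus,((Lutra,Canis),(((Corvus,Felis),Culex),Oryza))).
That clade contains 7 terminal taxa: Canis, Corvus, Culex, Felis, Lutra, Oryza, Triturus.

7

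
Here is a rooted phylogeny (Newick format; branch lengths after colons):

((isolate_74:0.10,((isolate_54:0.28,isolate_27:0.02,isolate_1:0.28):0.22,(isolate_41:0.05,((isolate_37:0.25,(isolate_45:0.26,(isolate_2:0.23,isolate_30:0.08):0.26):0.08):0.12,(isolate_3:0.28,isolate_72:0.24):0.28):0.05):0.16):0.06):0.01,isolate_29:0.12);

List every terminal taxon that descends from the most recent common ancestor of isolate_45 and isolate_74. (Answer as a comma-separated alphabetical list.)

Tracing isolate_45: it sits inside (isolate_45,(isolate_2,isolate_30)).
Tracing isolate_74: it sits inside (isolate_74,((isolate_54,isolate_27,isolate_1),(isolate_41,((isolate_37,(isolate_45,(isolate_2,isolate_30))),(isolate_3,isolate_72))))).
The smallest clade enclosing both is (isolate_74,((isolate_54,isolate_27,isolate_1),(isolate_41,((isolate_37,(isolate_45,(isolate_2,isolate_30))),(isolate_3,isolate_72))))); the answer is its 11 terminal taxa in alphabetical order.

isolate_1, isolate_2, isolate_27, isolate_3, isolate_30, isolate_37, isolate_41, isolate_45, isolate_54, isolate_72, isolate_74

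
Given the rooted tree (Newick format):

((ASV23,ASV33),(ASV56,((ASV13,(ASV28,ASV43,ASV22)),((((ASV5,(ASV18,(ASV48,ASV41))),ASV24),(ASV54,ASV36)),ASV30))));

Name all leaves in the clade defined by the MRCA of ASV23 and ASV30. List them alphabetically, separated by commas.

Tracing ASV23: it sits inside (ASV23,ASV33).
Tracing ASV30: it sits inside ((((ASV5,(ASV18,(ASV48,ASV41))),ASV24),(ASV54,ASV36)),ASV30).
The smallest clade enclosing both is the whole tree (their MRCA is the root), so the answer is all 15 tips in alphabetical order.

ASV13, ASV18, ASV22, ASV23, ASV24, ASV28, ASV30, ASV33, ASV36, ASV41, ASV43, ASV48, ASV5, ASV54, ASV56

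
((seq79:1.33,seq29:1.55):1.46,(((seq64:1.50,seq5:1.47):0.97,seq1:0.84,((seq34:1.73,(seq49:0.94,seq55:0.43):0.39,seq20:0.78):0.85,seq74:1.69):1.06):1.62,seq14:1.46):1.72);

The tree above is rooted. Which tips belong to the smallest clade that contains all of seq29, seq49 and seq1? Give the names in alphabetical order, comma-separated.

Tracing seq29: it sits inside (seq79,seq29).
Tracing seq49: it sits inside (seq49,seq55).
Tracing seq1: it sits inside ((seq64,seq5),seq1,((seq34,(seq49,seq55),seq20),seq74)).
The smallest clade enclosing all 3 is the whole tree (their MRCA is the root), so the answer is all 11 tips in alphabetical order.

seq1, seq14, seq20, seq29, seq34, seq49, seq5, seq55, seq64, seq74, seq79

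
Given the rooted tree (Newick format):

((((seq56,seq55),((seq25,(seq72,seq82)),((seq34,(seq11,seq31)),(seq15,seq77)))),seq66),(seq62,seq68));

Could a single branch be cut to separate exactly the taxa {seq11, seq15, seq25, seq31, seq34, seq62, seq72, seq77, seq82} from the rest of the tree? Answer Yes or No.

The MRCA of the listed taxa is the root, so the smallest clade containing them is the whole tree.
That clade also contains seq55, seq56, seq66, seq68, which are not in the proposed group, so the group is not monophyletic.

No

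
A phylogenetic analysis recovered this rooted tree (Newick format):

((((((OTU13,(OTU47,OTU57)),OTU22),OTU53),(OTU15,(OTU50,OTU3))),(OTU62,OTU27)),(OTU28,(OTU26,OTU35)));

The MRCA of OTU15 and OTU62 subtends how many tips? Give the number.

10

The MRCA of OTU15 and OTU62 is the node subtending (((((OTU13,(OTU47,OTU57)),OTU22),OTU53),(OTU15,(OTU50,OTU3))),(OTU62,OTU27)).
That clade contains 10 terminal taxa: OTU13, OTU15, OTU22, OTU27, OTU3, OTU47, OTU50, OTU53, OTU57, OTU62.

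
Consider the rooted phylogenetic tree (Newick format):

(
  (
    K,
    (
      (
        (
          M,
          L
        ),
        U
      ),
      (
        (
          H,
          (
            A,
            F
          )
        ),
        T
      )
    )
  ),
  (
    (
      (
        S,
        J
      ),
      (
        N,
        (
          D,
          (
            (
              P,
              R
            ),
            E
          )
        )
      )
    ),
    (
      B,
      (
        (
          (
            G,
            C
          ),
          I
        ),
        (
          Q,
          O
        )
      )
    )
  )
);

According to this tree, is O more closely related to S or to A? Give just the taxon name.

S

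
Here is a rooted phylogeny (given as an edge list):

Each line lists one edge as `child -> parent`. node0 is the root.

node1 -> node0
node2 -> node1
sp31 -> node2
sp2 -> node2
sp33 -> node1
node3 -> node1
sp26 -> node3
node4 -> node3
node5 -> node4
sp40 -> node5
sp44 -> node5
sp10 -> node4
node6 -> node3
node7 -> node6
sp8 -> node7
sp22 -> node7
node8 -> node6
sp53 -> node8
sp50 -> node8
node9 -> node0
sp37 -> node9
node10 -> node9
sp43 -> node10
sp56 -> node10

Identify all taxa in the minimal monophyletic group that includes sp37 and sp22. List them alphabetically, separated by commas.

sp10, sp2, sp22, sp26, sp31, sp33, sp37, sp40, sp43, sp44, sp50, sp53, sp56, sp8

Tracing sp37: it sits inside (sp37,(sp43,sp56)).
Tracing sp22: it sits inside (sp8,sp22).
The smallest clade enclosing both is the whole tree (their MRCA is the root), so the answer is all 14 tips in alphabetical order.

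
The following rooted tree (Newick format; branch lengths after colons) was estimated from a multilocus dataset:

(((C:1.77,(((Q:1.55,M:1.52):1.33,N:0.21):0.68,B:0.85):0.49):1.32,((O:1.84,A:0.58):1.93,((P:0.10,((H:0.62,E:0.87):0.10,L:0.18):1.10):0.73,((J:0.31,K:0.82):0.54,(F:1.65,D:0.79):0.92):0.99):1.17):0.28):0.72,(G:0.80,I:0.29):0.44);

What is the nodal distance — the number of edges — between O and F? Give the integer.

6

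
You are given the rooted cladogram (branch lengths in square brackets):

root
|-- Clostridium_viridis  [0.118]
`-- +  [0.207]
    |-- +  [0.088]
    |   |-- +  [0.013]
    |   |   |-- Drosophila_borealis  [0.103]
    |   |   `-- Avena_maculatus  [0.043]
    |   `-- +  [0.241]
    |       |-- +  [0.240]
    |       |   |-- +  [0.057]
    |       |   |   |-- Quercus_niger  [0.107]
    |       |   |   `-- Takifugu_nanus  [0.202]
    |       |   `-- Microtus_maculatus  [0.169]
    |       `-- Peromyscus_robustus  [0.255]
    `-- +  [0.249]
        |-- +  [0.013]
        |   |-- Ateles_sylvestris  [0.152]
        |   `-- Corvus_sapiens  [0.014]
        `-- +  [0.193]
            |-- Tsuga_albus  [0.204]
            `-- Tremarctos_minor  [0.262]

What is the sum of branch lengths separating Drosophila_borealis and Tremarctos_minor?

0.908

The path runs Drosophila_borealis → … → MRCA → … → Tremarctos_minor; the MRCA is the node subtending (((Drosophila_borealis,Avena_maculatus),(((Quercus_niger,Takifugu_nanus),Microtus_maculatus),Peromyscus_robustus)),((Ateles_sylvestris,Corvus_sapiens),(Tsuga_albus,Tremarctos_minor))).
Branch lengths along that path: 0.103 + 0.013 + 0.088 + 0.249 + 0.193 + 0.262 = 0.908.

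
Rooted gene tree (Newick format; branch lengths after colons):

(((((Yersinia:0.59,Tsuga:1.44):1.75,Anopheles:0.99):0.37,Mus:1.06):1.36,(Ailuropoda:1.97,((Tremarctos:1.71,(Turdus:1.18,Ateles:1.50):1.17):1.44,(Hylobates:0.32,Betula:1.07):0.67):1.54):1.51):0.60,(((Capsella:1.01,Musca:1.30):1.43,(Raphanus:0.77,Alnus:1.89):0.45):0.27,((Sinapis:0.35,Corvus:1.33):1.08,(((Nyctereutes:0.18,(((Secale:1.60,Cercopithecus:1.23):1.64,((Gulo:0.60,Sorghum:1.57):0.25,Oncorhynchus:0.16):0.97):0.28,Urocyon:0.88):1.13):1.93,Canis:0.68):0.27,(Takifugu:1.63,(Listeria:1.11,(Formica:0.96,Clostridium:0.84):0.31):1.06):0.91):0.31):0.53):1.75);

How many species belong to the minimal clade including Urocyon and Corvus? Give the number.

The MRCA of Urocyon and Corvus is the node subtending ((Sinapis,Corvus),(((Nyctereutes,(((Secale,Cercopithecus),((Gulo,Sorghum),Oncorhynchus)),Urocyon)),Canis),(Takifugu,(Listeria,(Formica,Clostridium))))).
That clade contains 14 terminal taxa: Canis, Cercopithecus, Clostridium, Corvus, Formica, Gulo, Listeria, Nyctereutes, Oncorhynchus, Secale, Sinapis, Sorghum, Takifugu, Urocyon.

14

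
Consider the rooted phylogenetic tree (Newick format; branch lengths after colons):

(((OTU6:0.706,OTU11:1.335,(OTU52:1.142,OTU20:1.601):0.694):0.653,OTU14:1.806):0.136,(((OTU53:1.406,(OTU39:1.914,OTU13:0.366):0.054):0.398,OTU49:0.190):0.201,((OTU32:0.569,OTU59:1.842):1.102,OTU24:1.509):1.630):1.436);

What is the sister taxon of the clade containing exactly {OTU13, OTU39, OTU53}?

The clade containing exactly {OTU13, OTU39, OTU53} attaches to the tree at the node subtending ((OTU53,(OTU39,OTU13)),OTU49).
The other lineage descending from that same node — the sister group — is the single tip OTU49.

OTU49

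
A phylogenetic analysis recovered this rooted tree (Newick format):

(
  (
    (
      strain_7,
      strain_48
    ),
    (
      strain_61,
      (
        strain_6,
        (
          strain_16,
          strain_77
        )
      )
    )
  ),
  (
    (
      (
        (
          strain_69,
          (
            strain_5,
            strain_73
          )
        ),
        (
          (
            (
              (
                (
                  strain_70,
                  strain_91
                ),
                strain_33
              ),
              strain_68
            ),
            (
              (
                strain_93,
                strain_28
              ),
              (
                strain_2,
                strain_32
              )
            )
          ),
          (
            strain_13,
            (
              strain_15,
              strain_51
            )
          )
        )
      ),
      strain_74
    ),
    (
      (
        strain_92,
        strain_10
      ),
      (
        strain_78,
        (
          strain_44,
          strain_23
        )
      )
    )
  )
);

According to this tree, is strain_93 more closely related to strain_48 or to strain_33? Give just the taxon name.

strain_33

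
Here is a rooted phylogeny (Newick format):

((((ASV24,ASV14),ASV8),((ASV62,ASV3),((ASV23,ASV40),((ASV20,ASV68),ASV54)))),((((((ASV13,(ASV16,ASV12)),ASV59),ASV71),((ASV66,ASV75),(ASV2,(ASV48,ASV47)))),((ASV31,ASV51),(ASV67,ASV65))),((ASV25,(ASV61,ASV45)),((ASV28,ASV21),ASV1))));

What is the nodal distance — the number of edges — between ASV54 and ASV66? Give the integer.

The MRCA of ASV54 and ASV66 is the root of the tree.
From ASV54 up to that node: 5 branches. From ASV66 up to the same node: 6 branches. Total: 5 + 6 = 11.

11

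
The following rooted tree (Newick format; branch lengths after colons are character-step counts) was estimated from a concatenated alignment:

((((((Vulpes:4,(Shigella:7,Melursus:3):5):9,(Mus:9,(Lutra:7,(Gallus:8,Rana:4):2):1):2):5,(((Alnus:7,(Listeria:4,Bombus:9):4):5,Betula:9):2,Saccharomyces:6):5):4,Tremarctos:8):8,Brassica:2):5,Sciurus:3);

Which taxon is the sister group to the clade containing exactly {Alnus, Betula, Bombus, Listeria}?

Saccharomyces

The clade containing exactly {Alnus, Betula, Bombus, Listeria} attaches to the tree at the node subtending (((Alnus,(Listeria,Bombus)),Betula),Saccharomyces).
The other lineage descending from that same node — the sister group — is the single tip Saccharomyces.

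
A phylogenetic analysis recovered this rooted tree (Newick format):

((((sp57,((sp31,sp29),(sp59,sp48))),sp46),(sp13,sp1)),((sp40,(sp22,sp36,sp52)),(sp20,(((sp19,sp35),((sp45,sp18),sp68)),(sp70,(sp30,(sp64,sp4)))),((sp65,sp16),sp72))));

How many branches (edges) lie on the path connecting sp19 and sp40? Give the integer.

The MRCA of sp19 and sp40 is the node subtending ((sp40,(sp22,sp36,sp52)),(sp20,(((sp19,sp35),((sp45,sp18),sp68)),(sp70,(sp30,(sp64,sp4)))),((sp65,sp16),sp72))).
From sp19 up to that node: 5 branches. From sp40 up to the same node: 2 branches. Total: 5 + 2 = 7.

7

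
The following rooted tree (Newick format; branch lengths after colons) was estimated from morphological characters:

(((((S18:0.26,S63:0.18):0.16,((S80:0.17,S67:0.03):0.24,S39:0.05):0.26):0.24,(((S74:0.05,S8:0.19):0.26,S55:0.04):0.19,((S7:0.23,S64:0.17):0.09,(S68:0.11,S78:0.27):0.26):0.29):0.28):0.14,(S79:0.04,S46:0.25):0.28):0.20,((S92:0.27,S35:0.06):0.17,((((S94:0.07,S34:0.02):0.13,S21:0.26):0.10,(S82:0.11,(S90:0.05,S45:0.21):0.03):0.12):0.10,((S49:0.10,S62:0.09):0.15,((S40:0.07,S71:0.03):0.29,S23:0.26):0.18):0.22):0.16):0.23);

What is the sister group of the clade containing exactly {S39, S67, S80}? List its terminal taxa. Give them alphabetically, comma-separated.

The clade containing exactly {S39, S67, S80} attaches to the tree at the node subtending ((S18,S63),((S80,S67),S39)).
The other lineage descending from that same node — the sister group — is (S18,S63); its 2 tips in alphabetical order are the answer.

S18, S63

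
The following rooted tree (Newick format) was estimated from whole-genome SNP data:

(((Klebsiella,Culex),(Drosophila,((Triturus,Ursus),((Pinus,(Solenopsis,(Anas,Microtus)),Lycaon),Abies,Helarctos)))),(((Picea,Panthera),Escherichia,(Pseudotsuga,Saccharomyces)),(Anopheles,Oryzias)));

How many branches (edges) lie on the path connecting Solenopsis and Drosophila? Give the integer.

The MRCA of Solenopsis and Drosophila is the node subtending (Drosophila,((Triturus,Ursus),((Pinus,(Solenopsis,(Anas,Microtus)),Lycaon),Abies,Helarctos))).
From Solenopsis up to that node: 5 branches. From Drosophila up to the same node: 1 branch. Total: 5 + 1 = 6.

6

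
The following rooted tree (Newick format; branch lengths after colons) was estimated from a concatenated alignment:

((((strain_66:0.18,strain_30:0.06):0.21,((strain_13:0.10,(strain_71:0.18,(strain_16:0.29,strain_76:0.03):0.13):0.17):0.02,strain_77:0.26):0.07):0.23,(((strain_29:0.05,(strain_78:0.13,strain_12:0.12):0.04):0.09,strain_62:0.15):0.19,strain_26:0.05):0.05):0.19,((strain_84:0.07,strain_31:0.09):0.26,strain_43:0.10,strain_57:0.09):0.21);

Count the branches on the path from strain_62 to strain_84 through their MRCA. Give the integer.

The MRCA of strain_62 and strain_84 is the root of the tree.
From strain_62 up to that node: 4 branches. From strain_84 up to the same node: 3 branches. Total: 4 + 3 = 7.

7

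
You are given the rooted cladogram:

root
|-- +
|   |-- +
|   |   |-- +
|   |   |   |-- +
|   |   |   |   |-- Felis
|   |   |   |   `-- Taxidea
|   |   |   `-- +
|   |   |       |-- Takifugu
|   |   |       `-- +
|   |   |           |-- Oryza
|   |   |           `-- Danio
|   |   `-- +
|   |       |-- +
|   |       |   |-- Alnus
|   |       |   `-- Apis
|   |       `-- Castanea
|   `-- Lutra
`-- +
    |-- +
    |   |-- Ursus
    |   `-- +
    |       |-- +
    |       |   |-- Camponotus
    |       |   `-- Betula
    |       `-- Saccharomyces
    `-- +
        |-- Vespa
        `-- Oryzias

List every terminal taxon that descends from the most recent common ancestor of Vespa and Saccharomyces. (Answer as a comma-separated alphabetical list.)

Betula, Camponotus, Oryzias, Saccharomyces, Ursus, Vespa

Tracing Vespa: it sits inside (Vespa,Oryzias).
Tracing Saccharomyces: it sits inside ((Camponotus,Betula),Saccharomyces).
The smallest clade enclosing both is ((Ursus,((Camponotus,Betula),Saccharomyces)),(Vespa,Oryzias)); the answer is its 6 terminal taxa in alphabetical order.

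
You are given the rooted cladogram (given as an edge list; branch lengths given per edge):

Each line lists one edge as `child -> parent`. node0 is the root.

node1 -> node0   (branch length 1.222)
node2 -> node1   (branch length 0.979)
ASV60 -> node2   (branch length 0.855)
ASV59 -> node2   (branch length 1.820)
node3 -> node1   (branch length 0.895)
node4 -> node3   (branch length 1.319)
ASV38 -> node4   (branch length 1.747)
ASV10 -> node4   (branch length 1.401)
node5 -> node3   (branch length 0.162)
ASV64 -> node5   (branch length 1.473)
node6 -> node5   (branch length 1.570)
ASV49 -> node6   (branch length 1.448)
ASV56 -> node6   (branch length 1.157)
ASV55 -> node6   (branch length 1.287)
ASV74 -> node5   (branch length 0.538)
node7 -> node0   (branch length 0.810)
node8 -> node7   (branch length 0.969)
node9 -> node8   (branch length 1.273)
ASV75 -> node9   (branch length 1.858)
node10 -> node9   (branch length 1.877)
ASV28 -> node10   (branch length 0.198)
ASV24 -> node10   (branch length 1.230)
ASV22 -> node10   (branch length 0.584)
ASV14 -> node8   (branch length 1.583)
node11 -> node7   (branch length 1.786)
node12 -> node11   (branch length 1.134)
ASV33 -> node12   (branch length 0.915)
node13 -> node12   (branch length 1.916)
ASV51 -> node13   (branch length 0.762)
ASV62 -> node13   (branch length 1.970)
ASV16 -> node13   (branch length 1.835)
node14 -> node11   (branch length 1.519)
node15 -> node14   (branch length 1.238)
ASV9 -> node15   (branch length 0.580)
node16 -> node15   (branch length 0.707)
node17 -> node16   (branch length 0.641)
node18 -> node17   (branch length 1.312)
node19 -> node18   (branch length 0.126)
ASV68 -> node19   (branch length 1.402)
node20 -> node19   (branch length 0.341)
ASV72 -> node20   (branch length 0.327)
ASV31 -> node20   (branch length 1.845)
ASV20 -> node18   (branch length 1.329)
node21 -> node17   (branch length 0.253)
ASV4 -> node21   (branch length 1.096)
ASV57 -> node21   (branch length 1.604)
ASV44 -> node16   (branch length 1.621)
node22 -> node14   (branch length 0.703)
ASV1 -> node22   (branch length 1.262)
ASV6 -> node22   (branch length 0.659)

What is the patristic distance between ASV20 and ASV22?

The path runs ASV20 → … → MRCA → … → ASV22; the MRCA is the node subtending (((ASV75,(ASV28,ASV24,ASV22)),ASV14),((ASV33,(ASV51,ASV62,ASV16)),((ASV9,((((ASV68,(ASV72,ASV31)),ASV20),(ASV4,ASV57)),ASV44)),(ASV1,ASV6)))).
Branch lengths along that path: 1.329 + 1.312 + 0.641 + 0.707 + 1.238 + 1.519 + 1.786 + 0.969 + 1.273 + 1.877 + 0.584 = 13.235.

13.235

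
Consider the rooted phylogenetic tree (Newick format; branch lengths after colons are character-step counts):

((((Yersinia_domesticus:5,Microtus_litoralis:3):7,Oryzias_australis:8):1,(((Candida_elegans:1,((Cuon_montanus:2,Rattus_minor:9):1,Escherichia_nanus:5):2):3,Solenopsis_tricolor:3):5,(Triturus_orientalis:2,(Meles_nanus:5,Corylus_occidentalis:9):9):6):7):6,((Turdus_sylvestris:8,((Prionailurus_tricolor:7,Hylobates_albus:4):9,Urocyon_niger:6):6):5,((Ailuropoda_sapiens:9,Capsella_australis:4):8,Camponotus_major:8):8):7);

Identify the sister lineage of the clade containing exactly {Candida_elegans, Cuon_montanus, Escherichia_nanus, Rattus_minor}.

Solenopsis_tricolor

The clade containing exactly {Candida_elegans, Cuon_montanus, Escherichia_nanus, Rattus_minor} attaches to the tree at the node subtending ((Candida_elegans,((Cuon_montanus,Rattus_minor),Escherichia_nanus)),Solenopsis_tricolor).
The other lineage descending from that same node — the sister group — is the single tip Solenopsis_tricolor.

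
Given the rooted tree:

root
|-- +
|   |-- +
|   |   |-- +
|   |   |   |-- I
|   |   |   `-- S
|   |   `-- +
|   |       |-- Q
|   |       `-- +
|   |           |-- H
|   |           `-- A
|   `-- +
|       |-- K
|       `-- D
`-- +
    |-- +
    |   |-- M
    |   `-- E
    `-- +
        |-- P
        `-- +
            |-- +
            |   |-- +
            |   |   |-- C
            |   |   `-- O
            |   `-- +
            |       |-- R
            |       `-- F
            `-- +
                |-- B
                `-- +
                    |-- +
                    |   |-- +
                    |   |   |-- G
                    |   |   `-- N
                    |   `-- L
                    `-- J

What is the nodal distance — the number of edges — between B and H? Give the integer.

10

The MRCA of B and H is the root of the tree.
From B up to that node: 5 branches. From H up to the same node: 5 branches. Total: 5 + 5 = 10.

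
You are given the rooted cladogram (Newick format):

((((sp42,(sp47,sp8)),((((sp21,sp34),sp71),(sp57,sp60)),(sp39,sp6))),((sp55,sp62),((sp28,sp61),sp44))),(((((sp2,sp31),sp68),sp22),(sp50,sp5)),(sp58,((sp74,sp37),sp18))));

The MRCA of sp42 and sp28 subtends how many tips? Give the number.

The MRCA of sp42 and sp28 is the node subtending (((sp42,(sp47,sp8)),((((sp21,sp34),sp71),(sp57,sp60)),(sp39,sp6))),((sp55,sp62),((sp28,sp61),sp44))).
That clade contains 15 terminal taxa: sp21, sp28, sp34, sp39, sp42, sp44, sp47, sp55, sp57, sp6, sp60, sp61, sp62, sp71, sp8.

15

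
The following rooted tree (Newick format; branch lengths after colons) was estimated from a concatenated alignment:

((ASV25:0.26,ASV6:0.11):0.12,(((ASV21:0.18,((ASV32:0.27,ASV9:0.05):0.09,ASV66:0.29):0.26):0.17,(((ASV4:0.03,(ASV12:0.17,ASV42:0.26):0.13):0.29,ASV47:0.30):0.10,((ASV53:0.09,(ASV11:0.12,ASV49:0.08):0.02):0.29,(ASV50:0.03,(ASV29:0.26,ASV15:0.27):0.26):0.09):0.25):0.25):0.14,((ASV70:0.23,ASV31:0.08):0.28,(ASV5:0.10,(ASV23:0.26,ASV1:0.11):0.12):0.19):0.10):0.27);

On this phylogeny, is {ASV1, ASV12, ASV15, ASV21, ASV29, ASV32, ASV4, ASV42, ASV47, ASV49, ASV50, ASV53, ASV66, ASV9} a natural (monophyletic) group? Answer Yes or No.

No

The MRCA of the listed taxa subtends (((ASV21,((ASV32,ASV9),ASV66)),(((ASV4,(ASV12,ASV42)),ASV47),((ASV53,(ASV11,ASV49)),(ASV50,(ASV29,ASV15))))),((ASV70,ASV31),(ASV5,(ASV23,ASV1)))).
That clade also contains ASV11, ASV23, ASV31, ASV5, ASV70, which are not in the proposed group, so the group is not monophyletic.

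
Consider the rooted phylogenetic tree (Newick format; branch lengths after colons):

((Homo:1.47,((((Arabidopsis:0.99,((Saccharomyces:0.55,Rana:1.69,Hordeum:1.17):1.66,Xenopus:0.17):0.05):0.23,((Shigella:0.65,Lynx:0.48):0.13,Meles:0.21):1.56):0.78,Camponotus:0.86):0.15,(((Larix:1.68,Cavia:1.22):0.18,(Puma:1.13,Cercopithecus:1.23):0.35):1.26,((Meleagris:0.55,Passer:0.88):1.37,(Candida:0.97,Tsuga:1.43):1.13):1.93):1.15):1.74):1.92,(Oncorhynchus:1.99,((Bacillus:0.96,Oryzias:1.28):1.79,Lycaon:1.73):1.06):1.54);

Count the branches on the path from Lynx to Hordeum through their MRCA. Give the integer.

7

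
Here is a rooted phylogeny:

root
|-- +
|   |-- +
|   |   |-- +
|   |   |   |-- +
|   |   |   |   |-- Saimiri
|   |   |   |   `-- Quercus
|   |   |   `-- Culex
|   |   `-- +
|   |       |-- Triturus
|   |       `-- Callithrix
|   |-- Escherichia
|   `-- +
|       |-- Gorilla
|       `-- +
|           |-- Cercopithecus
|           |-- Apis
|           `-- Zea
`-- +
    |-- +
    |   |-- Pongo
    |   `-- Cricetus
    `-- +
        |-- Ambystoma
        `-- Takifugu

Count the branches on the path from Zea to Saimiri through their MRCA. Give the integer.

The MRCA of Zea and Saimiri is the node subtending ((((Saimiri,Quercus),Culex),(Triturus,Callithrix)),Escherichia,(Gorilla,(Cercopithecus,Apis,Zea))).
From Zea up to that node: 3 branches. From Saimiri up to the same node: 4 branches. Total: 3 + 4 = 7.

7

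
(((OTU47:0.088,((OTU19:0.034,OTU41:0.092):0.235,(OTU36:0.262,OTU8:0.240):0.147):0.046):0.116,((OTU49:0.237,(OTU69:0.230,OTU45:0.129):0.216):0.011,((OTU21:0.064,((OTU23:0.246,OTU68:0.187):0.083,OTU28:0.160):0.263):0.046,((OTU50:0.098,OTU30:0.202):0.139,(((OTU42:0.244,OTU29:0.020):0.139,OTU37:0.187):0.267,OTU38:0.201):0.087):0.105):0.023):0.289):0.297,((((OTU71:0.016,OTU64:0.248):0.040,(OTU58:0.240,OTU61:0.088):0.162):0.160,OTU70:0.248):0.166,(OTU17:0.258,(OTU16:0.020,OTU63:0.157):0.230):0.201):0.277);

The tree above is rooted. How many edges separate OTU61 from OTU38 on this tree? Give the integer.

The MRCA of OTU61 and OTU38 is the root of the tree.
From OTU61 up to that node: 5 branches. From OTU38 up to the same node: 6 branches. Total: 5 + 6 = 11.

11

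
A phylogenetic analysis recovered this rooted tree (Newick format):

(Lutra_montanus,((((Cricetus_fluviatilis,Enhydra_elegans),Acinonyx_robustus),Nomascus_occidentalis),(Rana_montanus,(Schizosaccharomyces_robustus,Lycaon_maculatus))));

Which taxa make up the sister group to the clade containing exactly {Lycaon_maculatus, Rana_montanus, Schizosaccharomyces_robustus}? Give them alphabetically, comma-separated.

Acinonyx_robustus, Cricetus_fluviatilis, Enhydra_elegans, Nomascus_occidentalis

The clade containing exactly {Lycaon_maculatus, Rana_montanus, Schizosaccharomyces_robustus} attaches to the tree at the node subtending ((((Cricetus_fluviatilis,Enhydra_elegans),Acinonyx_robustus),Nomascus_occidentalis),(Rana_montanus,(Schizosaccharomyces_robustus,Lycaon_maculatus))).
The other lineage descending from that same node — the sister group — is (((Cricetus_fluviatilis,Enhydra_elegans),Acinonyx_robustus),Nomascus_occidentalis); its 4 tips in alphabetical order are the answer.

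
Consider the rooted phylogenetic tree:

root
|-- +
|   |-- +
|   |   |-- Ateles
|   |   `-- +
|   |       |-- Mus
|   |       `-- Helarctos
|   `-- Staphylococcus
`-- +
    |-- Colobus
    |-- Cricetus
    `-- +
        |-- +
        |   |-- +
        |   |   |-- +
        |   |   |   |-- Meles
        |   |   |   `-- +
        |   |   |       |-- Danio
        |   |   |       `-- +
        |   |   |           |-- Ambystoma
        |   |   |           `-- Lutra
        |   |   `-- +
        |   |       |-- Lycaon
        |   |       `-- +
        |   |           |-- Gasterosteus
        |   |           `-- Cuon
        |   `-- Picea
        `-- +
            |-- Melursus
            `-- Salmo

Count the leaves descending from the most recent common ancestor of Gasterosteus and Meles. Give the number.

7

The MRCA of Gasterosteus and Meles is the node subtending ((Meles,(Danio,(Ambystoma,Lutra))),(Lycaon,(Gasterosteus,Cuon))).
That clade contains 7 terminal taxa: Ambystoma, Cuon, Danio, Gasterosteus, Lutra, Lycaon, Meles.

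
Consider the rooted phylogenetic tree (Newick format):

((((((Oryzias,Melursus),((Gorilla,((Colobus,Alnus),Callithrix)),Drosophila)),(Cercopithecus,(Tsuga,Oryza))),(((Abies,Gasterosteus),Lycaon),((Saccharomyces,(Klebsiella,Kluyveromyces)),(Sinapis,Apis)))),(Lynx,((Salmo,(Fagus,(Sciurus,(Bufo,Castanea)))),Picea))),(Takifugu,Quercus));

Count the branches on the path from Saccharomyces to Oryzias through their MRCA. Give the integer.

8

The MRCA of Saccharomyces and Oryzias is the node subtending ((((Oryzias,Melursus),((Gorilla,((Colobus,Alnus),Callithrix)),Drosophila)),(Cercopithecus,(Tsuga,Oryza))),(((Abies,Gasterosteus),Lycaon),((Saccharomyces,(Klebsiella,Kluyveromyces)),(Sinapis,Apis)))).
From Saccharomyces up to that node: 4 branches. From Oryzias up to the same node: 4 branches. Total: 4 + 4 = 8.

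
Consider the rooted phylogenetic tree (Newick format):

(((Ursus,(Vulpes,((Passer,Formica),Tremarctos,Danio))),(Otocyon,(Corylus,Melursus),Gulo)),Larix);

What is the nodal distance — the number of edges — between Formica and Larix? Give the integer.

7

The MRCA of Formica and Larix is the root of the tree.
From Formica up to that node: 6 branches. From Larix up to the same node: 1 branch. Total: 6 + 1 = 7.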